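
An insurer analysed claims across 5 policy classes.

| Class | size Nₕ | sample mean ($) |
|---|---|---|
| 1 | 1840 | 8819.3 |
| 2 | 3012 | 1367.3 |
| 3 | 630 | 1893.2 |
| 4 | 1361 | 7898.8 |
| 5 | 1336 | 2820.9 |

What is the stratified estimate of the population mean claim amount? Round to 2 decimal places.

4408.55

N = 8179; weights Wₕ = Nₕ/N = (0.2250, 0.3683, 0.0770, 0.1664, 0.1633).
x̄_st = Σ Wₕ·x̄ₕ = 0.2250·8819.3 + 0.3683·1367.3 + 0.0770·1893.2 + 0.1664·7898.8 + 0.1633·2820.9 ≈ 4408.5493...
→ 4408.55.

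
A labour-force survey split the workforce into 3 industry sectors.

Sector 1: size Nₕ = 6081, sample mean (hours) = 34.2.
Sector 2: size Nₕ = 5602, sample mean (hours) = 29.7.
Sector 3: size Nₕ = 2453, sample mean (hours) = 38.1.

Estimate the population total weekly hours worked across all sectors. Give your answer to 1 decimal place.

1: 6081·34.2 = 207970.2
2: 5602·29.7 = 166379.4
3: 2453·38.1 = 93459.3
τ̂ = Σ Nₕx̄ₕ = 467808.9.

467808.9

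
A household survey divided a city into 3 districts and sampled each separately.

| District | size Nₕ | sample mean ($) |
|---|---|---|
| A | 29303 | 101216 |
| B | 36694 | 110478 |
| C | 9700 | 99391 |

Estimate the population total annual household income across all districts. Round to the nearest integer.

Estimate total by summing Nₕ·x̄ₕ over strata.
29303·101216 + 36694·110478 + 9700·99391 = 2965932448 + 4053879732 + 964092700 = 7983904880.

7983904880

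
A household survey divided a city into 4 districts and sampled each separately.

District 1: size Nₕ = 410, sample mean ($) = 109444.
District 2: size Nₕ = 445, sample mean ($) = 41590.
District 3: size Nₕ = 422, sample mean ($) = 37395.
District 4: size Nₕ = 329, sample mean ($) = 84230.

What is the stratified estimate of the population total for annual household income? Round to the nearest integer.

106871950

1: 410·109444 = 44872040
2: 445·41590 = 18507550
3: 422·37395 = 15780690
4: 329·84230 = 27711670
τ̂ = Σ Nₕx̄ₕ = 106871950.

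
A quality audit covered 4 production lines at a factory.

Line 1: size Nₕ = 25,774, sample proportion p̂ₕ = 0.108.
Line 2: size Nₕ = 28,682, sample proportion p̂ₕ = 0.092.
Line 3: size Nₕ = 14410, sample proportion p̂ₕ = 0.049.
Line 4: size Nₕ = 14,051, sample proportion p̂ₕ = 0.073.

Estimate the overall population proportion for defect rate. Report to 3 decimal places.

N = 25774 + 28682 + 14410 + 14051 = 82917.
Overall proportion = Σ (Nₕ/N)·p̂ₕ.
Σ Nₕp̂ₕ = 2783.592 + 2638.744 + 706.09 + 1025.723 = 7154.149.
7154.149 / 82917 = 0.08628... → 0.086.

0.086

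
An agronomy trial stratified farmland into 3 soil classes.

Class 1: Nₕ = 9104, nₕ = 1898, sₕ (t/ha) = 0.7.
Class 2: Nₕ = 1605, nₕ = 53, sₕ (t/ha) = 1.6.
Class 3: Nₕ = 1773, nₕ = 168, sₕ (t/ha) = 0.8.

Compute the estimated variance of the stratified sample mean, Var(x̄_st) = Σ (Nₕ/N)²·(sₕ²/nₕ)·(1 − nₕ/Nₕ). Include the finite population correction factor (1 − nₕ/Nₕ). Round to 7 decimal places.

0.0009505

N = 12482. Term for each stratum: Wₕ²sₕ²/nₕ·(1−nₕ/Nₕ).
Var(x̄_st) = 0.0001087071 + 0.0007722581 + 0.0000695803 = 0.0009505455 → 0.0009505.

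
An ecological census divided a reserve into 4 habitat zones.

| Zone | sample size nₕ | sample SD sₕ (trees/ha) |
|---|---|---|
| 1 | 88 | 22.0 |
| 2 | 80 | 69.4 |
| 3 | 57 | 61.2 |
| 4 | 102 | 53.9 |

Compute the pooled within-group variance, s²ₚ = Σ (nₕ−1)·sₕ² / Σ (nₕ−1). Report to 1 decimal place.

2866.2

Degrees of freedom: 87 + 79 + 56 + 101 = 323.
Σ(nₕ−1)sₕ² = 87·484 + 79·4816.36 + 56·3745.44 + 101·2905.21 = 925771.29.
s²ₚ = 925771.29 / 323 = 2866.165... → 2866.2.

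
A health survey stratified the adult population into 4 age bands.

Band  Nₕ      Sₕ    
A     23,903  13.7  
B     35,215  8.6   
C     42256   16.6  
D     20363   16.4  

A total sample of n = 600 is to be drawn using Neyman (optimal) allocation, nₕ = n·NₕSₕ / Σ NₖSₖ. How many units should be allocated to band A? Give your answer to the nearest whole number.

Σ NₕSₕ = 23903·13.7 + 35215·8.6 + 42256·16.6 + 20363·16.4 = 1665722.9.
Share for A: 327471.1/1665722.9 = 0.19659.
n_A = 600 × 0.19659 = 117.956... → 118.

118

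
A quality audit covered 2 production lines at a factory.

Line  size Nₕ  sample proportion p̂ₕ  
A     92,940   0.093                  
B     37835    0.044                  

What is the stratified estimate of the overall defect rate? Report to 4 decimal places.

0.0788

Wₕ = Nₕ/N with N = 130775: 0.7107, 0.2893.
p̂_st = 0.7107·0.093 + 0.2893·0.044 ≈ 0.078824... → 0.0788.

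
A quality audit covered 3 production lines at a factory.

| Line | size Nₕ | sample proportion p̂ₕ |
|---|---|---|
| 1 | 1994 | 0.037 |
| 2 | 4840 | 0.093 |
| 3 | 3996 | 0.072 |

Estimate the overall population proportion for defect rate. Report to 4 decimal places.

0.0749

N = 1994 + 4840 + 3996 = 10830.
Overall proportion = Σ (Nₕ/N)·p̂ₕ.
Σ Nₕp̂ₕ = 73.778 + 450.12 + 287.712 = 811.61.
811.61 / 10830 = 0.074941... → 0.0749.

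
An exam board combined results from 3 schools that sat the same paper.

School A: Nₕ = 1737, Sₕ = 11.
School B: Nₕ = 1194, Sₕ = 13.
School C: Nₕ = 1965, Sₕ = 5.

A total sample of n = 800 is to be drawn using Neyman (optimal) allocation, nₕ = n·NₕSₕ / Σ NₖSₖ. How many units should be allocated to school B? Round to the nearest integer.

279

A: NₕSₕ = 1737·11 = 19107
B: NₕSₕ = 1194·13 = 15522
C: NₕSₕ = 1965·5 = 9825
Σ NₕSₕ = 44454.
n_B = 800·15522/44454 = 279.336... → 279.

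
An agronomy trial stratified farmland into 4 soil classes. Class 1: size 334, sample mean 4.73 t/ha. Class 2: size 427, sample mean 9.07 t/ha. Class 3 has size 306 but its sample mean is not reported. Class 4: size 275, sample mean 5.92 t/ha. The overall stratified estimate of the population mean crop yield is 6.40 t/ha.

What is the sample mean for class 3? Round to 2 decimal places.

N = 334 + 427 + 306 + 275 = 1342.
Overall total = μ·N = 6.40·1342 = 8588.8.
Subtract the known strata: 334·4.73 + 427·9.07 + 275·5.92 = 7080.71.
Remaining total for class 3: 8588.8 − 7080.71 = 1508.09.
Divide by its size: 1508.09 / 306 = 4.9284... → 4.93.

4.93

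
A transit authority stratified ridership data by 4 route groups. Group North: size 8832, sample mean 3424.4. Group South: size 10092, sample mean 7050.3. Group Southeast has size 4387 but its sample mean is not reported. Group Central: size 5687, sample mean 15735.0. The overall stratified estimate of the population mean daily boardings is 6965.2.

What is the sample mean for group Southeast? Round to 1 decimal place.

2529.3

N = 8832 + 10092 + 4387 + 5687 = 28998.
Overall total = μ·N = 6965.2·28998 = 201976869.6.
Subtract the known strata: 8832·3424.4 + 10092·7050.3 + 5687·15735.0 = 190880873.4.
Remaining total for group Southeast: 201976869.6 − 190880873.4 = 11095996.2.
Divide by its size: 11095996.2 / 4387 = 2529.290... → 2529.3.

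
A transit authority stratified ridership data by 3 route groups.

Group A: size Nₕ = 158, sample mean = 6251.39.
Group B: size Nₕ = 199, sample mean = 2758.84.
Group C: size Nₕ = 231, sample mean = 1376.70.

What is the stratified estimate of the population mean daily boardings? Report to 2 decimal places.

3154.33

x̄_st = (Σ Nₕx̄ₕ) / (Σ Nₕ) = (158·6251.39 + 199·2758.84 + 231·1376.70) / 588
= 1854746.48 / 588 = 3154.3307... → 3154.33.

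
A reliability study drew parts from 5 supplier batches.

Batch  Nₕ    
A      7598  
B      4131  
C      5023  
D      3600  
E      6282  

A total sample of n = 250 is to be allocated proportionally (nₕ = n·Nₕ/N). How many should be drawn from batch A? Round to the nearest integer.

N = 7598 + 4131 + 5023 + 3600 + 6282 = 26634.
n_A = 250·7598/26634 = 71.319... → 71.

71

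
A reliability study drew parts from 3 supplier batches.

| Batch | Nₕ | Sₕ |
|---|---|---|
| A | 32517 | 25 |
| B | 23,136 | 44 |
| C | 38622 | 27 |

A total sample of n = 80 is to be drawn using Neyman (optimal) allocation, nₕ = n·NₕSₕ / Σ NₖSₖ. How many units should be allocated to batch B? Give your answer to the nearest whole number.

28

A: NₕSₕ = 32517·25 = 812925
B: NₕSₕ = 23136·44 = 1017984
C: NₕSₕ = 38622·27 = 1042794
Σ NₕSₕ = 2873703.
n_B = 80·1017984/2873703 = 28.339... → 28.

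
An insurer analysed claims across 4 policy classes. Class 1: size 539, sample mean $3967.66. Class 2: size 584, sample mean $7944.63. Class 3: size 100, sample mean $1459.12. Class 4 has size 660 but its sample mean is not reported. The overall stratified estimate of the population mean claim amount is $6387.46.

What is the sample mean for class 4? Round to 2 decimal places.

Σ Nₕx̄ₕ = N·μ, so 660·x̄_4 = 1883·6387.46 − (539·3967.66 + 584·7944.63 + 100·1459.12).
= 12027587.18 − 6924144.66 = 5103442.52.
x̄_4 = 5103442.52 / 660 = 7732.4887... → 7732.49.

7732.49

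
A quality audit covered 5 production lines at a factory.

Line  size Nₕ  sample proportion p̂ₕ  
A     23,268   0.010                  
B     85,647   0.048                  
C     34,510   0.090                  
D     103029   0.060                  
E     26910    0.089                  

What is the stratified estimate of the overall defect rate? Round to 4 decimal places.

0.0586

Wₕ = Nₕ/N with N = 273364: 0.0851, 0.3133, 0.1262, 0.3769, 0.0984.
p̂_st = 0.0851·0.010 + 0.3133·0.048 + 0.1262·0.090 + 0.3769·0.060 + 0.0984·0.089 ≈ 0.058626... → 0.0586.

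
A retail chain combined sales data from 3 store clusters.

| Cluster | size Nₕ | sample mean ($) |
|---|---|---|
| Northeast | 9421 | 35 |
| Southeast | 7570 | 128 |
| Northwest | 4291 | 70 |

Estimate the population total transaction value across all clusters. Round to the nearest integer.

Estimate total by summing Nₕ·x̄ₕ over strata.
9421·35 + 7570·128 + 4291·70 = 329735 + 968960 + 300370 = 1599065.

1599065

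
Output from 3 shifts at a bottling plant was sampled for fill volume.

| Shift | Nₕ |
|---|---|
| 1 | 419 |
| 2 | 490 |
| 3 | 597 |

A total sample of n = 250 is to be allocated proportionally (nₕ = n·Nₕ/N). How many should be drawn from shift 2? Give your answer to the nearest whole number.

81

Share of shift 2 = 490/1506 = 0.32537.
Allocate 250 × 0.32537 = 81.341... → 81.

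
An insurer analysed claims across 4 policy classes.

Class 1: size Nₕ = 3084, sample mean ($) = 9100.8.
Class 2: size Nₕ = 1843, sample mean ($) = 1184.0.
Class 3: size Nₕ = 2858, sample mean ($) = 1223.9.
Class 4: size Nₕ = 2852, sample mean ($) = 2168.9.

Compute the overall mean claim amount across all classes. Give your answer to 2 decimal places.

3754.12

N = 10637; weights Wₕ = Nₕ/N = (0.2899, 0.1733, 0.2687, 0.2681).
x̄_st = Σ Wₕ·x̄ₕ = 0.2899·9100.8 + 0.1733·1184.0 + 0.2687·1223.9 + 0.2681·2168.9 ≈ 3754.1213...
→ 3754.12.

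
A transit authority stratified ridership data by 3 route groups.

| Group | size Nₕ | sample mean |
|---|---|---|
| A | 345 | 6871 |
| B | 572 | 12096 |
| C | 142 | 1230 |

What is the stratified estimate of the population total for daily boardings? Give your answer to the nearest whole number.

A: 345·6871 = 2370495
B: 572·12096 = 6918912
C: 142·1230 = 174660
τ̂ = Σ Nₕx̄ₕ = 9464067.

9464067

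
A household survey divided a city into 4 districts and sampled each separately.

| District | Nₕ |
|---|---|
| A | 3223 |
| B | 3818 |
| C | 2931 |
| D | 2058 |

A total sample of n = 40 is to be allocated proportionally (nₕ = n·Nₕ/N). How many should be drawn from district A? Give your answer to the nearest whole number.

11

N = 3223 + 3818 + 2931 + 2058 = 12030.
n_A = 40·3223/12030 = 10.717... → 11.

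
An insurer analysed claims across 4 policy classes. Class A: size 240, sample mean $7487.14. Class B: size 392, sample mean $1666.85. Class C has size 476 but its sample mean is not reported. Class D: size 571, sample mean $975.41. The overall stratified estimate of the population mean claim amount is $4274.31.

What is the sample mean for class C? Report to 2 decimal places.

Σ Nₕx̄ₕ = N·μ, so 476·x̄_C = 1679·4274.31 − (240·7487.14 + 392·1666.85 + 571·975.41).
= 7176566.49 − 3007277.91 = 4169288.58.
x̄_C = 4169288.58 / 476 = 8759.0096... → 8759.01.

8759.01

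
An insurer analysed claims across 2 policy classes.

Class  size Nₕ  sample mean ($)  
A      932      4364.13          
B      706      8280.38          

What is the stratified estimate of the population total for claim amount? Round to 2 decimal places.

A: 932·4364.13 = 4067369.16
B: 706·8280.38 = 5845948.28
τ̂ = Σ Nₕx̄ₕ = 9913317.44.

9913317.44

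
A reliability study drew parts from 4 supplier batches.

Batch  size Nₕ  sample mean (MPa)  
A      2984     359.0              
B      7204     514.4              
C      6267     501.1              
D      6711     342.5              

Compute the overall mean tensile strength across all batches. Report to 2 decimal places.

440.99

N = 23166; weights Wₕ = Nₕ/N = (0.1288, 0.3110, 0.2705, 0.2897).
x̄_st = Σ Wₕ·x̄ₕ = 0.1288·359.0 + 0.3110·514.4 + 0.2705·501.1 + 0.2897·342.5 ≈ 440.9870...
→ 440.99.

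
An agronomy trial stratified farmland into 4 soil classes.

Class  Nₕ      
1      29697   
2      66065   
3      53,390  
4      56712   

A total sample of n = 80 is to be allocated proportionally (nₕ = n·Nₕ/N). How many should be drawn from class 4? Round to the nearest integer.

Share of class 4 = 56712/205864 = 0.27548.
Allocate 80 × 0.27548 = 22.039... → 22.

22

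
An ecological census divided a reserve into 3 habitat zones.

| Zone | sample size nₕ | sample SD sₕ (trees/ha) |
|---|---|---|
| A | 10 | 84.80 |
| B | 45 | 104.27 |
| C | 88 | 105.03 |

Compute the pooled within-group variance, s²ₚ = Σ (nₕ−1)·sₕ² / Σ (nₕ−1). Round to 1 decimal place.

A: (10−1)·84.80² = 9·7191.04 = 64719.36
B: (45−1)·104.27² = 44·10872.2329 = 478378.2476
C: (88−1)·105.03² = 87·11031.3009 = 959723.1783
Numerator = 1502820.7859; denominator = Σ(nₕ−1) = 140.
s²ₚ = 1502820.7859/140 = 10734.434... → 10734.4.

10734.4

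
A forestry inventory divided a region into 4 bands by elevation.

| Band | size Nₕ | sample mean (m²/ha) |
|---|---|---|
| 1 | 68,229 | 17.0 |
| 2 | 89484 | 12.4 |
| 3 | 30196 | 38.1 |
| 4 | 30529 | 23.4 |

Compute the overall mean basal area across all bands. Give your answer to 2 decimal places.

N = 68229 + 89484 + 30196 + 30529 = 218438.
The stratified mean weights each stratum mean by its population share Nₕ/N.
Σ Nₕx̄ₕ = 68229·17.0 + 89484·12.4 + 30196·38.1 + 30529·23.4 = 1159893 + 1109601.6 + 1150467.6 + 714378.6 = 4134340.8.
Divide by N: 4134340.8 / 218438 = 18.9268... → 18.93.

18.93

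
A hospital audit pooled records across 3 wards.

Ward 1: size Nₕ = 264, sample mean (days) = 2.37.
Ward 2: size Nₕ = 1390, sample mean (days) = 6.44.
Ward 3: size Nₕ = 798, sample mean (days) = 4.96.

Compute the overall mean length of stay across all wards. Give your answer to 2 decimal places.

5.52

x̄_st = (Σ Nₕx̄ₕ) / (Σ Nₕ) = (264·2.37 + 1390·6.44 + 798·4.96) / 2452
= 13535.36 / 2452 = 5.5201... → 5.52.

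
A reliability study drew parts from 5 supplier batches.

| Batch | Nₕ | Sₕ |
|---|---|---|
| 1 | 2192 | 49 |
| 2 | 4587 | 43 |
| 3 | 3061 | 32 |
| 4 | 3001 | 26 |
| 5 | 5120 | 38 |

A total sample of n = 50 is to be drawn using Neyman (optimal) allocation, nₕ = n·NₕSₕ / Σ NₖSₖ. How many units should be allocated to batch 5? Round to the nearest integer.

14

1: NₕSₕ = 2192·49 = 107408
2: NₕSₕ = 4587·43 = 197241
3: NₕSₕ = 3061·32 = 97952
4: NₕSₕ = 3001·26 = 78026
5: NₕSₕ = 5120·38 = 194560
Σ NₕSₕ = 675187.
n_5 = 50·194560/675187 = 14.408... → 14.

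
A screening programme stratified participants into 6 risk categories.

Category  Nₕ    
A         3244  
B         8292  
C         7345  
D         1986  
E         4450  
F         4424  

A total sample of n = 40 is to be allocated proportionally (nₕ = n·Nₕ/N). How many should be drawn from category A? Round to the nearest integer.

4

N = 3244 + 8292 + 7345 + 1986 + 4450 + 4424 = 29741.
n_A = 40·3244/29741 = 4.363... → 4.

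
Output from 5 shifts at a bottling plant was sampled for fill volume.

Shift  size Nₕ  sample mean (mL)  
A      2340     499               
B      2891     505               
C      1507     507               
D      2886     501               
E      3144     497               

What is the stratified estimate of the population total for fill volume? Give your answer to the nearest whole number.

6400118

Estimate total by summing Nₕ·x̄ₕ over strata.
2340·499 + 2891·505 + 1507·507 + 2886·501 + 3144·497 = 1167660 + 1459955 + 764049 + 1445886 + 1562568 = 6400118.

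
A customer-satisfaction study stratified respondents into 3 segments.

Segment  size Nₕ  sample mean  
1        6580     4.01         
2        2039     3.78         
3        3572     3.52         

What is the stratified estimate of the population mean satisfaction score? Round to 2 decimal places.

3.83

N = 6580 + 2039 + 3572 = 12191.
The stratified mean weights each stratum mean by its population share Nₕ/N.
Σ Nₕx̄ₕ = 6580·4.01 + 2039·3.78 + 3572·3.52 = 26385.8 + 7707.42 + 12573.44 = 46666.66.
Divide by N: 46666.66 / 12191 = 3.8280... → 3.83.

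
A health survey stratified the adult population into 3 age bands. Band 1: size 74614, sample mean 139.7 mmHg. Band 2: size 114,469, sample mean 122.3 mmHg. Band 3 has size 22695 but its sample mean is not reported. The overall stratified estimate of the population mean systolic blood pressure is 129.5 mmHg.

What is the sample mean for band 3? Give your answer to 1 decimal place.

132.3

N = 74614 + 114469 + 22695 = 211778.
Overall total = μ·N = 129.5·211778 = 27425251.
Subtract the known strata: 74614·139.7 + 114469·122.3 = 24423134.5.
Remaining total for band 3: 27425251 − 24423134.5 = 3002116.5.
Divide by its size: 3002116.5 / 22695 = 132.281... → 132.3.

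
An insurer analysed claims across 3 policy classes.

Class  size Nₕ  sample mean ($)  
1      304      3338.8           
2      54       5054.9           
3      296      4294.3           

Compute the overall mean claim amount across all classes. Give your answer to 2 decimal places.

N = 304 + 54 + 296 = 654.
Overall mean = Σ (Nₕ/N)·x̄ₕ — weight by population share, not a simple average.
Σ Nₕx̄ₕ = 304·3338.8 + 54·5054.9 + 296·4294.3 = 1014995.2 + 272964.6 + 1271112.8 = 2559072.6.
Divide by N: 2559072.6 / 654 = 3912.9550... → 3912.96.

3912.96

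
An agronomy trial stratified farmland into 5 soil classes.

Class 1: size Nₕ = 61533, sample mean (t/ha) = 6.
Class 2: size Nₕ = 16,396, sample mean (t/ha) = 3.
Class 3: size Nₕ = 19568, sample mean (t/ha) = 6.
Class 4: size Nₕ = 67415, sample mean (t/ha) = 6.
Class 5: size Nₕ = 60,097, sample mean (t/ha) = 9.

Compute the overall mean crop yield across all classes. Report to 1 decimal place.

6.6

N = 61533 + 16396 + 19568 + 67415 + 60097 = 225009.
Weight each subgroup mean by Nₕ/N and sum.
Σ Nₕx̄ₕ = 61533·6 + 16396·3 + 19568·6 + 67415·6 + 60097·9 = 369198 + 49188 + 117408 + 404490 + 540873 = 1481157.
Divide by N: 1481157 / 225009 = 6.583... → 6.6.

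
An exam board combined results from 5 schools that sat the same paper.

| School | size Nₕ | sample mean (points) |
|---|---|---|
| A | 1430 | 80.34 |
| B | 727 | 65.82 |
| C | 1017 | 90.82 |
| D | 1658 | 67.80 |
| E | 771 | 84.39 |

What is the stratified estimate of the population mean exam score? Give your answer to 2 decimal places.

N = 1430 + 727 + 1017 + 1658 + 771 = 5603.
Weight each subgroup mean by Nₕ/N and sum.
Σ Nₕx̄ₕ = 1430·80.34 + 727·65.82 + 1017·90.82 + 1658·67.80 + 771·84.39 = 114886.2 + 47851.14 + 92363.94 + 112412.4 + 65064.69 = 432578.37.
Divide by N: 432578.37 / 5603 = 77.2048... → 77.20.

77.20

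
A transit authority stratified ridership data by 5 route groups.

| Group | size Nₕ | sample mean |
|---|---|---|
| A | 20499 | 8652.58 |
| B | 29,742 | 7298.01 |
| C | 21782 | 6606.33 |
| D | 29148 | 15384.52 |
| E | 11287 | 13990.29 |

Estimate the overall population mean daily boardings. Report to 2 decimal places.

10178.57

N = 20499 + 29742 + 21782 + 29148 + 11287 = 112458.
The stratified mean weights each stratum mean by its population share Nₕ/N.
Σ Nₕx̄ₕ = 20499·8652.58 + 29742·7298.01 + 21782·6606.33 + 29148·15384.52 + 11287·13990.29 = 177369237.42 + 217057413.42 + 143899080.06 + 448427988.96 + 157908403.23 = 1144662123.09.
Divide by N: 1144662123.09 / 112458 = 10178.5744... → 10178.57.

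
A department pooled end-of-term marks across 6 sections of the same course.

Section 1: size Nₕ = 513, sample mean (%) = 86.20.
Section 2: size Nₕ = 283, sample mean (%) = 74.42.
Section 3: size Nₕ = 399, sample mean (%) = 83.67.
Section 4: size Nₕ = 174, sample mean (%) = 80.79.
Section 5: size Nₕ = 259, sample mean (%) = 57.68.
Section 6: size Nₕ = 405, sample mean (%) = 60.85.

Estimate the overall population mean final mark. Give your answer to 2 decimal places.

74.92

N = 513 + 283 + 399 + 174 + 259 + 405 = 2033.
Weight each subgroup mean by Nₕ/N and sum.
Σ Nₕx̄ₕ = 513·86.20 + 283·74.42 + 399·83.67 + 174·80.79 + 259·57.68 + 405·60.85 = 44220.6 + 21060.86 + 33384.33 + 14057.46 + 14939.12 + 24644.25 = 152306.62.
Divide by N: 152306.62 / 2033 = 74.9172... → 74.92.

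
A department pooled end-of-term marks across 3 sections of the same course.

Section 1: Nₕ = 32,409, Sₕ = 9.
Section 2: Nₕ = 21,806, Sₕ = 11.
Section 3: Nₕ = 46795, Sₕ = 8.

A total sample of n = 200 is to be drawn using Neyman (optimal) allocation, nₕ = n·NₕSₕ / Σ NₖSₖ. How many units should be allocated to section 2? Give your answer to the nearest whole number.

1: NₕSₕ = 32409·9 = 291681
2: NₕSₕ = 21806·11 = 239866
3: NₕSₕ = 46795·8 = 374360
Σ NₕSₕ = 905907.
n_2 = 200·239866/905907 = 52.956... → 53.

53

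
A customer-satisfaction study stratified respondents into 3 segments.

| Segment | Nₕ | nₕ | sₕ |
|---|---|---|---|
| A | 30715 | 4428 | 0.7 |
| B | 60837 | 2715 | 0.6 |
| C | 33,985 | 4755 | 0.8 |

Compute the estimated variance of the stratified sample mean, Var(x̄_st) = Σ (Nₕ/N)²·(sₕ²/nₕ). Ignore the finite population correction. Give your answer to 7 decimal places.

N = 125537. Term for each stratum: Wₕ²sₕ²/nₕ.
Var(x̄_st) = 0.0000066244 + 0.0000311404 + 0.0000098642 = 0.0000476290 → 0.0000476.

0.0000476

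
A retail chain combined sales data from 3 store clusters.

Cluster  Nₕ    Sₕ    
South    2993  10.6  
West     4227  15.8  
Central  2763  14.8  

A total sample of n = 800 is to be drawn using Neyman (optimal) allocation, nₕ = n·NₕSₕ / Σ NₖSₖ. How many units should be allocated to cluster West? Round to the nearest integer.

Σ NₕSₕ = 2993·10.6 + 4227·15.8 + 2763·14.8 = 139404.8.
Share for West: 66786.6/139404.8 = 0.47908.
n_West = 800 × 0.47908 = 383.267... → 383.

383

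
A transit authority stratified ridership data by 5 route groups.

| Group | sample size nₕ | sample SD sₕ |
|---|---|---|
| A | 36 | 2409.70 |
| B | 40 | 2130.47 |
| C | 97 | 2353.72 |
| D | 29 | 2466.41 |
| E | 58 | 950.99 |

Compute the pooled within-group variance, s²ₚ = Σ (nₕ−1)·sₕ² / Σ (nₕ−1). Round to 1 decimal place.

Degrees of freedom: 35 + 39 + 96 + 28 + 57 = 255.
Σ(nₕ−1)sₕ² = 35·5806654.09 + 39·4538902.4209 + 96·5539997.8384 + 28·6083178.2881 + 57·904381.9801 = 1133968644.984.
s²ₚ = 1133968644.984 / 255 = 4446935.863... → 4446935.9.

4446935.9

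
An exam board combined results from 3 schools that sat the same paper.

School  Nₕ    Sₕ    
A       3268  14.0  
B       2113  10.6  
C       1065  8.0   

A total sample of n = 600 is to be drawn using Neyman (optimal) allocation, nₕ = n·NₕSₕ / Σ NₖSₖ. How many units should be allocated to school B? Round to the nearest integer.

175

Σ NₕSₕ = 3268·14.0 + 2113·10.6 + 1065·8.0 = 76669.8.
Share for B: 22397.8/76669.8 = 0.29213.
n_B = 600 × 0.29213 = 175.280... → 175.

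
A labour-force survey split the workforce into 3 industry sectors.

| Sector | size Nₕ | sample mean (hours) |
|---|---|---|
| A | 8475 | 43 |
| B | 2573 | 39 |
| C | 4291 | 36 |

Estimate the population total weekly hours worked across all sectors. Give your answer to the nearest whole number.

A: 8475·43 = 364425
B: 2573·39 = 100347
C: 4291·36 = 154476
τ̂ = Σ Nₕx̄ₕ = 619248.

619248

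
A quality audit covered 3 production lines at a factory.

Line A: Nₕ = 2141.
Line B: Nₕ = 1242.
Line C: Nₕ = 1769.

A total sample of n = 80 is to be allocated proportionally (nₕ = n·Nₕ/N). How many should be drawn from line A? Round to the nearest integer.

33

Share of line A = 2141/5152 = 0.41557.
Allocate 80 × 0.41557 = 33.245... → 33.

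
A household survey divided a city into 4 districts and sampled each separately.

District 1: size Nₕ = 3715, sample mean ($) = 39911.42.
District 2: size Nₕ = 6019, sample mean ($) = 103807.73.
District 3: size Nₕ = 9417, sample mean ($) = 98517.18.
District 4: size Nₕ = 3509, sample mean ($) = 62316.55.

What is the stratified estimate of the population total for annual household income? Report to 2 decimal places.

1919494710.18

1: 3715·39911.42 = 148270925.3
2: 6019·103807.73 = 624818726.87
3: 9417·98517.18 = 927736284.06
4: 3509·62316.55 = 218668773.95
τ̂ = Σ Nₕx̄ₕ = 1919494710.18.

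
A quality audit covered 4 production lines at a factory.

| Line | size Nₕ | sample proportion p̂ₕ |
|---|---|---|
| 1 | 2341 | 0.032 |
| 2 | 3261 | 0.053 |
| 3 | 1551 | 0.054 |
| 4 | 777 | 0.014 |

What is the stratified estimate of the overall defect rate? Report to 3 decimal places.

0.043

N = 2341 + 3261 + 1551 + 777 = 7930.
Overall proportion = Σ (Nₕ/N)·p̂ₕ.
Σ Nₕp̂ₕ = 74.912 + 172.833 + 83.754 + 10.878 = 342.377.
342.377 / 7930 = 0.04317... → 0.043.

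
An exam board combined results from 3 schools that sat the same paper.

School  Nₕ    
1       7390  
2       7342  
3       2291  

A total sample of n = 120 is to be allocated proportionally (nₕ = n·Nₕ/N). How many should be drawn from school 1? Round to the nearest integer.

Share of school 1 = 7390/17023 = 0.43412.
Allocate 120 × 0.43412 = 52.094... → 52.

52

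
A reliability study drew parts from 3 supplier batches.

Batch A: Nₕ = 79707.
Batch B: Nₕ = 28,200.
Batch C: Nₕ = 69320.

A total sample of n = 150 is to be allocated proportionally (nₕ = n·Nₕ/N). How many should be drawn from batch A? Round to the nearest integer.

N = 79707 + 28200 + 69320 = 177227.
n_A = 150·79707/177227 = 67.462... → 67.

67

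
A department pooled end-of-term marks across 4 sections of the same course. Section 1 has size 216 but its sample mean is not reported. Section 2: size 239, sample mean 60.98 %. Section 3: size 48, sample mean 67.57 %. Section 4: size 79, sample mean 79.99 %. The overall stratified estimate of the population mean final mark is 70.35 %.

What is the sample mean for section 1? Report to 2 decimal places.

77.81

N = 216 + 239 + 48 + 79 = 582.
Overall total = μ·N = 70.35·582 = 40943.7.
Subtract the known strata: 239·60.98 + 48·67.57 + 79·79.99 = 24136.79.
Remaining total for section 1: 40943.7 − 24136.79 = 16806.91.
Divide by its size: 16806.91 / 216 = 77.8098... → 77.81.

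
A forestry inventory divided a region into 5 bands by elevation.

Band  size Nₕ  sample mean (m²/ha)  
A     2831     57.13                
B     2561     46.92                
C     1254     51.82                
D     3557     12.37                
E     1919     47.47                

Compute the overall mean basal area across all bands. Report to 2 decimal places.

N = 2831 + 2561 + 1254 + 3557 + 1919 = 12122.
Overall mean = Σ (Nₕ/N)·x̄ₕ — weight by population share, not a simple average.
Σ Nₕx̄ₕ = 2831·57.13 + 2561·46.92 + 1254·51.82 + 3557·12.37 + 1919·47.47 = 161735.03 + 120162.12 + 64982.28 + 44000.09 + 91094.93 = 481974.45.
Divide by N: 481974.45 / 12122 = 39.7603... → 39.76.

39.76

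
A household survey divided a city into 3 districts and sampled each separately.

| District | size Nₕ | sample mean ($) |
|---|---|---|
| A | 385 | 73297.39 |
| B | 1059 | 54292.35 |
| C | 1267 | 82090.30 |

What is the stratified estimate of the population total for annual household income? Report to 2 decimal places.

Population total = Σ Nₕ·x̄ₕ (each stratum's size times its mean).
385·73297.39 + 1059·54292.35 + 1267·82090.30 = 28219495.15 + 57495598.65 + 104008410.1 = 189723503.90.

189723503.90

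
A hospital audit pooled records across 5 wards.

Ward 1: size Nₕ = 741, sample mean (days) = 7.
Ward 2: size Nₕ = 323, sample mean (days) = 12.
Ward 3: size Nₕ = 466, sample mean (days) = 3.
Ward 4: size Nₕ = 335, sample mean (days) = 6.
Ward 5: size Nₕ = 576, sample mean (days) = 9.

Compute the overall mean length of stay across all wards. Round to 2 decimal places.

7.23

N = 2441; weights Wₕ = Nₕ/N = (0.3036, 0.1323, 0.1909, 0.1372, 0.2360).
x̄_st = Σ Wₕ·x̄ₕ = 0.3036·7 + 0.1323·12 + 0.1909·3 + 0.1372·6 + 0.2360·9 ≈ 7.2327...
→ 7.23.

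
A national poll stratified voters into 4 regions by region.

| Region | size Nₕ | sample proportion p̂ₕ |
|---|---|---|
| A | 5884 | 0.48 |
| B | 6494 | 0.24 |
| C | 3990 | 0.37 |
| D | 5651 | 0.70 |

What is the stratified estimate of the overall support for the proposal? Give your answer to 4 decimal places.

0.4457

Wₕ = Nₕ/N with N = 22019: 0.2672, 0.2949, 0.1812, 0.2566.
p̂_st = 0.2672·0.48 + 0.2949·0.24 + 0.1812·0.37 + 0.2566·0.70 ≈ 0.445746... → 0.4457.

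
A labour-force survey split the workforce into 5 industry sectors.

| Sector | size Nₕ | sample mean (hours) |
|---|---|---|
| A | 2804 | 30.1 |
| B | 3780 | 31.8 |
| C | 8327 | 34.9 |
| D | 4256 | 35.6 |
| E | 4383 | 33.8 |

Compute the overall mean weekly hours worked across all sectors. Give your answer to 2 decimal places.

x̄_st = (Σ Nₕx̄ₕ) / (Σ Nₕ) = (2804·30.1 + 3780·31.8 + 8327·34.9 + 4256·35.6 + 4383·33.8) / 23550
= 794875.7 / 23550 = 33.7527... → 33.75.

33.75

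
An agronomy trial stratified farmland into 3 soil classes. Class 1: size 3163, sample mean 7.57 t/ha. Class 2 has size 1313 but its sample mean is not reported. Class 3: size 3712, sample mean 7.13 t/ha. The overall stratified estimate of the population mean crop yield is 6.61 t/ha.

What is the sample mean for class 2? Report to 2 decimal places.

N = 3163 + 1313 + 3712 = 8188.
Overall total = μ·N = 6.61·8188 = 54122.68.
Subtract the known strata: 3163·7.57 + 3712·7.13 = 50410.47.
Remaining total for class 2: 54122.68 − 50410.47 = 3712.21.
Divide by its size: 3712.21 / 1313 = 2.8273... → 2.83.

2.83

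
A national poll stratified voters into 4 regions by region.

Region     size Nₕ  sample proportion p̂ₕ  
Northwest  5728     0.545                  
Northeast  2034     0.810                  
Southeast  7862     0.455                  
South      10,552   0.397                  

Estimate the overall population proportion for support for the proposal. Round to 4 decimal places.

Wₕ = Nₕ/N with N = 26176: 0.2188, 0.0777, 0.3004, 0.4031.
p̂_st = 0.2188·0.545 + 0.0777·0.810 + 0.3004·0.455 + 0.4031·0.397 ≈ 0.478899... → 0.4789.

0.4789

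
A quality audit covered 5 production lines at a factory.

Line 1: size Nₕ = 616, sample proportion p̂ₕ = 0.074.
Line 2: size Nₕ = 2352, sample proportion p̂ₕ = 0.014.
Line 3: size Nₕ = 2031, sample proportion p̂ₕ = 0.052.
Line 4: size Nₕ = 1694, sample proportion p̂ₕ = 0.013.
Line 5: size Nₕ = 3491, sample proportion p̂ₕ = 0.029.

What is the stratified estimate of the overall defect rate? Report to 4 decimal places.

0.0302

N = 616 + 2352 + 2031 + 1694 + 3491 = 10184.
Overall proportion = Σ (Nₕ/N)·p̂ₕ.
Σ Nₕp̂ₕ = 45.584 + 32.928 + 105.612 + 22.022 + 101.239 = 307.385.
307.385 / 10184 = 0.030183... → 0.0302.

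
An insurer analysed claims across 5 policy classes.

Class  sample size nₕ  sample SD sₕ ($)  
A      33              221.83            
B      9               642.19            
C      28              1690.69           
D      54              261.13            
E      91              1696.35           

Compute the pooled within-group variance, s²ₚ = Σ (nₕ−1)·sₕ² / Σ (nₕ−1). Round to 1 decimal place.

1641190.1

Degrees of freedom: 32 + 8 + 27 + 53 + 90 = 210.
Σ(nₕ−1)sₕ² = 32·49208.5489 + 8·412407.9961 + 27·2858432.6761 + 53·68188.8769 + 90·2877603.3225 = 344649929.289.
s²ₚ = 344649929.289 / 210 = 1641190.139... → 1641190.1.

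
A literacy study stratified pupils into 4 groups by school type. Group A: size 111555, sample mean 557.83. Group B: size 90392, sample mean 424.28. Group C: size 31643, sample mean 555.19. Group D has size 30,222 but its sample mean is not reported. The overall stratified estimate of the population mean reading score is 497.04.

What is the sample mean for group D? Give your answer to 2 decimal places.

N = 111555 + 90392 + 31643 + 30222 = 263812.
Overall total = μ·N = 497.04·263812 = 131125116.48.
Subtract the known strata: 111555·557.83 + 90392·424.28 + 31643·555.19 = 118148120.58.
Remaining total for group D: 131125116.48 − 118148120.58 = 12976995.9.
Divide by its size: 12976995.9 / 30222 = 429.3891... → 429.39.

429.39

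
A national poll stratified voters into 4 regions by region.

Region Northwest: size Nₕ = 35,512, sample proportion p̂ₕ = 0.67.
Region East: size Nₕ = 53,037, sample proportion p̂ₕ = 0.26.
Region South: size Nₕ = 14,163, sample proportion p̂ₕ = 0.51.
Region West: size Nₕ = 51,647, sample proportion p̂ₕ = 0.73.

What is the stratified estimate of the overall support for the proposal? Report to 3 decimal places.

0.535

N = 35512 + 53037 + 14163 + 51647 = 154359.
Overall proportion = Σ (Nₕ/N)·p̂ₕ.
Σ Nₕp̂ₕ = 23793.04 + 13789.62 + 7223.13 + 37702.31 = 82508.1.
82508.1 / 154359 = 0.53452... → 0.535.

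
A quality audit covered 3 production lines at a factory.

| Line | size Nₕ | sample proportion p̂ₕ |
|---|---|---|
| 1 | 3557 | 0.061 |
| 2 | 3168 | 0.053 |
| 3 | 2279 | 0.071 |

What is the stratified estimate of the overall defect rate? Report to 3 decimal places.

Wₕ = Nₕ/N with N = 9004: 0.3950, 0.3518, 0.2531.
p̂_st = 0.3950·0.061 + 0.3518·0.053 + 0.2531·0.071 ≈ 0.06072... → 0.061.

0.061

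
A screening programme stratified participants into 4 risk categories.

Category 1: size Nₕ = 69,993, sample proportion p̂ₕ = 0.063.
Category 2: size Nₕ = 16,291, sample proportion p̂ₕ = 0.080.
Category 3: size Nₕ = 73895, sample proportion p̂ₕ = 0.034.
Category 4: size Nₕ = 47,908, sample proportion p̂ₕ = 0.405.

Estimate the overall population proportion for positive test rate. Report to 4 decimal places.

0.1328

N = 69993 + 16291 + 73895 + 47908 = 208087.
Overall proportion = Σ (Nₕ/N)·p̂ₕ.
Σ Nₕp̂ₕ = 4409.559 + 1303.28 + 2512.43 + 19402.74 = 27628.009.
27628.009 / 208087 = 0.132771... → 0.1328.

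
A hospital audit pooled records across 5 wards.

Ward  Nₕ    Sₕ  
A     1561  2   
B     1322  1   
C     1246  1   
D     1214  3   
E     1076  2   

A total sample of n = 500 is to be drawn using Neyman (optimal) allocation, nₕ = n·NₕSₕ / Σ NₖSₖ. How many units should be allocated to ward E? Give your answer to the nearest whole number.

A: NₕSₕ = 1561·2 = 3122
B: NₕSₕ = 1322·1 = 1322
C: NₕSₕ = 1246·1 = 1246
D: NₕSₕ = 1214·3 = 3642
E: NₕSₕ = 1076·2 = 2152
Σ NₕSₕ = 11484.
n_E = 500·2152/11484 = 93.696... → 94.

94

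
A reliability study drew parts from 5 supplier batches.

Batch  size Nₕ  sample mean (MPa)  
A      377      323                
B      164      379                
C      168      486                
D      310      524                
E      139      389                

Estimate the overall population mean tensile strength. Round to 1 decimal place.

N = 377 + 164 + 168 + 310 + 139 = 1158.
Weight each subgroup mean by Nₕ/N and sum.
Σ Nₕx̄ₕ = 377·323 + 164·379 + 168·486 + 310·524 + 139·389 = 121771 + 62156 + 81648 + 162440 + 54071 = 482086.
Divide by N: 482086 / 1158 = 416.309... → 416.3.

416.3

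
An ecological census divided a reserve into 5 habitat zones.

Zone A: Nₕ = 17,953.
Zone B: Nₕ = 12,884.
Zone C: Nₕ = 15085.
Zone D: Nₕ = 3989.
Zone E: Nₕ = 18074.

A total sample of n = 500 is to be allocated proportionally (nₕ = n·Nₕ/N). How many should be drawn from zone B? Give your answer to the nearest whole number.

Share of zone B = 12884/67985 = 0.18951.
Allocate 500 × 0.18951 = 94.756... → 95.

95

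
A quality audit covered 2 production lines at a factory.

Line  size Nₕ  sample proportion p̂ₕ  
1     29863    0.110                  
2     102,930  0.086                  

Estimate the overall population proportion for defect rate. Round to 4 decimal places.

Wₕ = Nₕ/N with N = 132793: 0.2249, 0.7751.
p̂_st = 0.2249·0.110 + 0.7751·0.086 ≈ 0.091397... → 0.0914.

0.0914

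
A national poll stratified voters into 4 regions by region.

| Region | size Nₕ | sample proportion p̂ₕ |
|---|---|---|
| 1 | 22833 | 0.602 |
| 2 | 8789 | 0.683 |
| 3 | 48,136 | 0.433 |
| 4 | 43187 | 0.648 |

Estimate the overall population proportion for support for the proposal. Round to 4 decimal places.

N = 22833 + 8789 + 48136 + 43187 = 122945.
Overall proportion = Σ (Nₕ/N)·p̂ₕ.
Σ Nₕp̂ₕ = 13745.466 + 6002.887 + 20842.888 + 27985.176 = 68576.417.
68576.417 / 122945 = 0.557781... → 0.5578.

0.5578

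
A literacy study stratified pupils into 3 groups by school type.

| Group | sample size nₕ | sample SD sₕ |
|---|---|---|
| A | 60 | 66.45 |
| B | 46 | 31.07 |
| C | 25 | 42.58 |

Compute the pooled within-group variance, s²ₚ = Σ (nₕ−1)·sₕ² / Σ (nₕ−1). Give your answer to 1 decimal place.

2714.6

A: (60−1)·66.45² = 59·4415.6025 = 260520.5475
B: (46−1)·31.07² = 45·965.3449 = 43440.5205
C: (25−1)·42.58² = 24·1813.0564 = 43513.3536
Numerator = 347474.4216; denominator = Σ(nₕ−1) = 128.
s²ₚ = 347474.4216/128 = 2714.644... → 2714.6.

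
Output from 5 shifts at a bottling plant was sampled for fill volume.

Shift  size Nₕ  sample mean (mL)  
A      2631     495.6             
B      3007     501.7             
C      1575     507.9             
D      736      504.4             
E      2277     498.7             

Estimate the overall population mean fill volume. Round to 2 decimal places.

500.61

x̄_st = (Σ Nₕx̄ₕ) / (Σ Nₕ) = (2631·495.6 + 3007·501.7 + 1575·507.9 + 736·504.4 + 2277·498.7) / 10226
= 5119256.3 / 10226 = 500.6118... → 500.61.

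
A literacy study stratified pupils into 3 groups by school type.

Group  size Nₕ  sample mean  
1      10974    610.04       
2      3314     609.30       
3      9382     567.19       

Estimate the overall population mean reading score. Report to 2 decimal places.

N = 10974 + 3314 + 9382 = 23670.
The stratified mean weights each stratum mean by its population share Nₕ/N.
Σ Nₕx̄ₕ = 10974·610.04 + 3314·609.30 + 9382·567.19 = 6694578.96 + 2019220.2 + 5321376.58 = 14035175.74.
Divide by N: 14035175.74 / 23670 = 592.9521... → 592.95.

592.95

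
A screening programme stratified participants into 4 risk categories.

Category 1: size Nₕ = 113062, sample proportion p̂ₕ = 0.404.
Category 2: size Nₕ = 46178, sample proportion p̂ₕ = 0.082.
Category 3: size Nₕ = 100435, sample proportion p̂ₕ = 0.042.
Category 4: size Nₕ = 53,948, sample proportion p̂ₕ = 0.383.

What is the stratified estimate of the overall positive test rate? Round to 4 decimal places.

N = 113062 + 46178 + 100435 + 53948 = 313623.
Overall proportion = Σ (Nₕ/N)·p̂ₕ.
Σ Nₕp̂ₕ = 45677.048 + 3786.596 + 4218.27 + 20662.084 = 74343.998.
74343.998 / 313623 = 0.237049... → 0.2370.

0.2370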